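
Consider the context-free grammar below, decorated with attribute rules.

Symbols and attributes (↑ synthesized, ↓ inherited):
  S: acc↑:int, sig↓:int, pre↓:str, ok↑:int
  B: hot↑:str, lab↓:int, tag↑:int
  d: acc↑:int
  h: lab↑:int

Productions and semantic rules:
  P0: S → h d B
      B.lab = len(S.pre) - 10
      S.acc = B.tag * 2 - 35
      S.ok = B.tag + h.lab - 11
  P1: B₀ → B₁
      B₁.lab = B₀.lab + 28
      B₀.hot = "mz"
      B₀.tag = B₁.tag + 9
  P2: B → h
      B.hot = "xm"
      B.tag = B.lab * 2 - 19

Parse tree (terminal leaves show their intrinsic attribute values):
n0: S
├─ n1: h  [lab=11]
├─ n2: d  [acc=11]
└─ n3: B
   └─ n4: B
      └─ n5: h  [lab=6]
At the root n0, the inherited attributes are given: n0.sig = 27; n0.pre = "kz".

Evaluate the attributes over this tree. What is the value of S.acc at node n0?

1. n0.sig = 27  [given at root]
2. n0.pre = "kz"  [given at root]
3. n1.lab = 11  [terminal]
4. n2.acc = 11  [terminal]
5. n3.lab = -8  [len(S.pre) - 10]
6. n4.lab = 20  [B₀.lab + 28]
7. n5.lab = 6  [terminal]
8. n4.hot = "xm"  ["xm"]
9. n4.tag = 21  [B.lab * 2 - 19]
10. n3.hot = "mz"  ["mz"]
11. n3.tag = 30  [B₁.tag + 9]
12. n0.acc = 25  [B.tag * 2 - 35]
13. n0.ok = 30  [B.tag + h.lab - 11]

25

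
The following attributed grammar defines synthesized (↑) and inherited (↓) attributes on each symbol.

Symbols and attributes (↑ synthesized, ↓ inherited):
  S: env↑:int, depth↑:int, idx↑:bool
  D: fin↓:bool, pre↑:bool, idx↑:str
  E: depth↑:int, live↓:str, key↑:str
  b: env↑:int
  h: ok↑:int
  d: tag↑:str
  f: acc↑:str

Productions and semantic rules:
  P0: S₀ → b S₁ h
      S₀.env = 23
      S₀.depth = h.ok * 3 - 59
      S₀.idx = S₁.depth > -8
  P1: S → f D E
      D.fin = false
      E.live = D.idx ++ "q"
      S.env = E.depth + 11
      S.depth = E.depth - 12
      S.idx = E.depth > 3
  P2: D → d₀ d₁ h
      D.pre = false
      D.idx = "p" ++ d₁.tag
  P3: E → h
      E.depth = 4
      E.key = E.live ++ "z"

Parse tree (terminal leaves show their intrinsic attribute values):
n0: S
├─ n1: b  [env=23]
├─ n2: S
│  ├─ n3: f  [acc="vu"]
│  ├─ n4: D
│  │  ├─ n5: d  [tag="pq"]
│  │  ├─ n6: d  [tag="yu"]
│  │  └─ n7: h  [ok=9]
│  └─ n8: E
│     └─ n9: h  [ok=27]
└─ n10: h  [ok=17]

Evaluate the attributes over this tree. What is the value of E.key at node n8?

1. n1.env = 23  [terminal]
2. n3.acc = "vu"  [terminal]
3. n4.fin = false  [false]
4. n5.tag = "pq"  [terminal]
5. n6.tag = "yu"  [terminal]
6. n7.ok = 9  [terminal]
7. n4.pre = false  [false]
8. n4.idx = "pyu"  ["p" ++ d₁.tag]
9. n8.live = "pyuq"  [D.idx ++ "q"]
10. n9.ok = 27  [terminal]
11. n8.depth = 4  [4]
12. n8.key = "pyuqz"  [E.live ++ "z"]
13. n2.env = 15  [E.depth + 11]
14. n2.depth = -8  [E.depth - 12]
15. n2.idx = true  [E.depth > 3]
16. n10.ok = 17  [terminal]
17. n0.env = 23  [23]
18. n0.depth = -8  [h.ok * 3 - 59]
19. n0.idx = false  [S₁.depth > -8]

"pyuqz"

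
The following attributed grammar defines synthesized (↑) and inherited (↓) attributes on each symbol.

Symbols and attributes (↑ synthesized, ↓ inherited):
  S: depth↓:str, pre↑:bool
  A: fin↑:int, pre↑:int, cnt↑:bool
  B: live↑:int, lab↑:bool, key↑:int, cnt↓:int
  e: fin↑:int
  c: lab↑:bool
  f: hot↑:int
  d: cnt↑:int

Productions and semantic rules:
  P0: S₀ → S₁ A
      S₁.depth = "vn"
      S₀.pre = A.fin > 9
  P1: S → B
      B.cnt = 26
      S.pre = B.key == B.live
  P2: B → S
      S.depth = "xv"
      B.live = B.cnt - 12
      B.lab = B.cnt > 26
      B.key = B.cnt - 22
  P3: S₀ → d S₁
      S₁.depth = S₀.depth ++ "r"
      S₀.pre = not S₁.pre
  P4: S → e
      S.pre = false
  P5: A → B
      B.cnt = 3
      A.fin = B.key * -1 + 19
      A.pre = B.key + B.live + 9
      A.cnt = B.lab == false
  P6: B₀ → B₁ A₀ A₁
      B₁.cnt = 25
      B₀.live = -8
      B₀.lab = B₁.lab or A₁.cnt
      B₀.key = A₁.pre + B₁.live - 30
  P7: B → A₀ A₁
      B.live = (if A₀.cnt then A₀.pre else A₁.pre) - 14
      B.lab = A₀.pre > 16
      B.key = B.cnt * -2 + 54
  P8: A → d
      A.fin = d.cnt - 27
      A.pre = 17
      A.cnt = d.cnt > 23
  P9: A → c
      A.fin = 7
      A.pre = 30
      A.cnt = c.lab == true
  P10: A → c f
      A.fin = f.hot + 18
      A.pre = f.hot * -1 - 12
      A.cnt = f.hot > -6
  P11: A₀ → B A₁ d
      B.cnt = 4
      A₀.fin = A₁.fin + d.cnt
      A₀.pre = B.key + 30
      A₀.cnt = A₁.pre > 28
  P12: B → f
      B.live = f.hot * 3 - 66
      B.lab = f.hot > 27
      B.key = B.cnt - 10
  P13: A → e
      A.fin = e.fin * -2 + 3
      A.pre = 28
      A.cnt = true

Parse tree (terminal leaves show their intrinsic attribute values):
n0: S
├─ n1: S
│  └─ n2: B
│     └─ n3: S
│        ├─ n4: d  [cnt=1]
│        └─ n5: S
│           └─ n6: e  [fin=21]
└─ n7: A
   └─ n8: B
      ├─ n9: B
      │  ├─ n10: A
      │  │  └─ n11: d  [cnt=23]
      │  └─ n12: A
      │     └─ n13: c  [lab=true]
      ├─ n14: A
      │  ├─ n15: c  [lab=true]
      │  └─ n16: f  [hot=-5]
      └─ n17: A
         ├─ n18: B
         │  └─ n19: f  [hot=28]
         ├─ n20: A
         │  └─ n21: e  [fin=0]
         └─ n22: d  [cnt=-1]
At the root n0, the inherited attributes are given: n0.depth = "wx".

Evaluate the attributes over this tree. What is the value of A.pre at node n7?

1. n0.depth = "wx"  [given at root]
2. n1.depth = "vn"  ["vn"]
3. n2.cnt = 26  [26]
4. n3.depth = "xv"  ["xv"]
5. n4.cnt = 1  [terminal]
6. n5.depth = "xvr"  [S₀.depth ++ "r"]
7. n6.fin = 21  [terminal]
8. n5.pre = false  [false]
9. n3.pre = true  [not S₁.pre]
10. n2.live = 14  [B.cnt - 12]
11. n2.lab = false  [B.cnt > 26]
12. n2.key = 4  [B.cnt - 22]
13. n1.pre = false  [B.key == B.live]
14. n8.cnt = 3  [3]
15. n9.cnt = 25  [25]
16. n11.cnt = 23  [terminal]
17. n10.fin = -4  [d.cnt - 27]
18. n10.pre = 17  [17]
19. n10.cnt = false  [d.cnt > 23]
20. n13.lab = true  [terminal]
21. n12.fin = 7  [7]
22. n12.pre = 30  [30]
23. n12.cnt = true  [c.lab == true]
24. n9.live = 16  [(if A₀.cnt then A₀.pre else A₁.pre) - 14]
25. n9.lab = true  [A₀.pre > 16]
26. n9.key = 4  [B.cnt * -2 + 54]
27. n15.lab = true  [terminal]
28. n16.hot = -5  [terminal]
29. n14.fin = 13  [f.hot + 18]
30. n14.pre = -7  [f.hot * -1 - 12]
31. n14.cnt = true  [f.hot > -6]
32. n18.cnt = 4  [4]
33. n19.hot = 28  [terminal]
34. n18.live = 18  [f.hot * 3 - 66]
35. n18.lab = true  [f.hot > 27]
36. n18.key = -6  [B.cnt - 10]
37. n21.fin = 0  [terminal]
38. n20.fin = 3  [e.fin * -2 + 3]
39. n20.pre = 28  [28]
40. n20.cnt = true  [true]
41. n22.cnt = -1  [terminal]
42. n17.fin = 2  [A₁.fin + d.cnt]
43. n17.pre = 24  [B.key + 30]
44. n17.cnt = false  [A₁.pre > 28]
45. n8.live = -8  [-8]
46. n8.lab = true  [B₁.lab or A₁.cnt]
47. n8.key = 10  [A₁.pre + B₁.live - 30]
48. n7.fin = 9  [B.key * -1 + 19]
49. n7.pre = 11  [B.key + B.live + 9]
50. n7.cnt = false  [B.lab == false]
51. n0.pre = false  [A.fin > 9]

11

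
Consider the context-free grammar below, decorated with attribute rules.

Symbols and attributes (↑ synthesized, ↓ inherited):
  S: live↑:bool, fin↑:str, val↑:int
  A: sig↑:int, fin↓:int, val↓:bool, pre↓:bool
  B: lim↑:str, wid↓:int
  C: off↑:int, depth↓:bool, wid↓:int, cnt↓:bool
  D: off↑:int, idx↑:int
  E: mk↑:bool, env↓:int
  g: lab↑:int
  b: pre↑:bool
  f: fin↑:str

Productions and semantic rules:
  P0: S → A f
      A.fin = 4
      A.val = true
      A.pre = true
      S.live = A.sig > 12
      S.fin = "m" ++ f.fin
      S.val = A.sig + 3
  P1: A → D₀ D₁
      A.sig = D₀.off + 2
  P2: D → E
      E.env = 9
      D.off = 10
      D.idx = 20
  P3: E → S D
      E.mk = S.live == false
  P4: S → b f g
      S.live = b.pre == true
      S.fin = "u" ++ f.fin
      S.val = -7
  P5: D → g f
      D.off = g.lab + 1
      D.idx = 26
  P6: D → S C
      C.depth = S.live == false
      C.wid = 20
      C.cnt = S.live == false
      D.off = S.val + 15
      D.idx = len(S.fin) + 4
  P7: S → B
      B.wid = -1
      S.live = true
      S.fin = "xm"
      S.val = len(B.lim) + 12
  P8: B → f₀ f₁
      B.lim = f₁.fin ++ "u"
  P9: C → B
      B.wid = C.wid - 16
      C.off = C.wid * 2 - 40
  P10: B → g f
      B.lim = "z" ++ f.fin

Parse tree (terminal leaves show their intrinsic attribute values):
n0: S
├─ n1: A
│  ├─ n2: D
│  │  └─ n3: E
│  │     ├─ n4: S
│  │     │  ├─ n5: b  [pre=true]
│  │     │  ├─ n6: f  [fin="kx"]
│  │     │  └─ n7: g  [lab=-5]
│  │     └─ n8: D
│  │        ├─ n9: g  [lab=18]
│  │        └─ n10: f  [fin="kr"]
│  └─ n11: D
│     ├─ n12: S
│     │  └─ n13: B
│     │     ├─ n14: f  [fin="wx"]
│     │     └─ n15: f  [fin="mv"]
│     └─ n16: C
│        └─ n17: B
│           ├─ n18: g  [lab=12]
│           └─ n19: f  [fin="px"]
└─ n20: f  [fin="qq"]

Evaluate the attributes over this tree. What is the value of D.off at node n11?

1. n1.fin = 4  [4]
2. n1.val = true  [true]
3. n1.pre = true  [true]
4. n3.env = 9  [9]
5. n5.pre = true  [terminal]
6. n6.fin = "kx"  [terminal]
7. n7.lab = -5  [terminal]
8. n4.live = true  [b.pre == true]
9. n4.fin = "ukx"  ["u" ++ f.fin]
10. n4.val = -7  [-7]
11. n9.lab = 18  [terminal]
12. n10.fin = "kr"  [terminal]
13. n8.off = 19  [g.lab + 1]
14. n8.idx = 26  [26]
15. n3.mk = false  [S.live == false]
16. n2.off = 10  [10]
17. n2.idx = 20  [20]
18. n13.wid = -1  [-1]
19. n14.fin = "wx"  [terminal]
20. n15.fin = "mv"  [terminal]
21. n13.lim = "mvu"  [f₁.fin ++ "u"]
22. n12.live = true  [true]
23. n12.fin = "xm"  ["xm"]
24. n12.val = 15  [len(B.lim) + 12]
25. n16.depth = false  [S.live == false]
26. n16.wid = 20  [20]
27. n16.cnt = false  [S.live == false]
28. n17.wid = 4  [C.wid - 16]
29. n18.lab = 12  [terminal]
30. n19.fin = "px"  [terminal]
31. n17.lim = "zpx"  ["z" ++ f.fin]
32. n16.off = 0  [C.wid * 2 - 40]
33. n11.off = 30  [S.val + 15]
34. n11.idx = 6  [len(S.fin) + 4]
35. n1.sig = 12  [D₀.off + 2]
36. n20.fin = "qq"  [terminal]
37. n0.live = false  [A.sig > 12]
38. n0.fin = "mqq"  ["m" ++ f.fin]
39. n0.val = 15  [A.sig + 3]

30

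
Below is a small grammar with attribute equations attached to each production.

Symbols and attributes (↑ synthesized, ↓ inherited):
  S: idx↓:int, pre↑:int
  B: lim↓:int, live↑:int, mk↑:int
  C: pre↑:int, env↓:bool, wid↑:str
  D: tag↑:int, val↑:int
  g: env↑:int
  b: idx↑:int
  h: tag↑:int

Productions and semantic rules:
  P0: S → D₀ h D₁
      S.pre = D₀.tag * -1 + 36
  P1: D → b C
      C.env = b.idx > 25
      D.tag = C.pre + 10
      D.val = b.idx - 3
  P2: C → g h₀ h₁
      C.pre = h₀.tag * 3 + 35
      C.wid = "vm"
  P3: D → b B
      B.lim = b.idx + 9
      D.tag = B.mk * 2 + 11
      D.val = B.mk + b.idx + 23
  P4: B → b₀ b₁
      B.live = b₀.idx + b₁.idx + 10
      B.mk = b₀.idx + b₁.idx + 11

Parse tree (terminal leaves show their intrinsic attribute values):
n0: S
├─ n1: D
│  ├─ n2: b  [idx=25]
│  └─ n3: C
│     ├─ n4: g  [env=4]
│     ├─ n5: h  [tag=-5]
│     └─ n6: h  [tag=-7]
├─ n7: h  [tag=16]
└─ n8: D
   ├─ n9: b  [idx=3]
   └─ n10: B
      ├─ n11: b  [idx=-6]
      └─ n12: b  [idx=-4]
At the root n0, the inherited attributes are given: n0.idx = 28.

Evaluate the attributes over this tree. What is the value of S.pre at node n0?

1. n0.idx = 28  [given at root]
2. n2.idx = 25  [terminal]
3. n3.env = false  [b.idx > 25]
4. n4.env = 4  [terminal]
5. n5.tag = -5  [terminal]
6. n6.tag = -7  [terminal]
7. n3.pre = 20  [h₀.tag * 3 + 35]
8. n3.wid = "vm"  ["vm"]
9. n1.tag = 30  [C.pre + 10]
10. n1.val = 22  [b.idx - 3]
11. n7.tag = 16  [terminal]
12. n9.idx = 3  [terminal]
13. n10.lim = 12  [b.idx + 9]
14. n11.idx = -6  [terminal]
15. n12.idx = -4  [terminal]
16. n10.live = 0  [b₀.idx + b₁.idx + 10]
17. n10.mk = 1  [b₀.idx + b₁.idx + 11]
18. n8.tag = 13  [B.mk * 2 + 11]
19. n8.val = 27  [B.mk + b.idx + 23]
20. n0.pre = 6  [D₀.tag * -1 + 36]

6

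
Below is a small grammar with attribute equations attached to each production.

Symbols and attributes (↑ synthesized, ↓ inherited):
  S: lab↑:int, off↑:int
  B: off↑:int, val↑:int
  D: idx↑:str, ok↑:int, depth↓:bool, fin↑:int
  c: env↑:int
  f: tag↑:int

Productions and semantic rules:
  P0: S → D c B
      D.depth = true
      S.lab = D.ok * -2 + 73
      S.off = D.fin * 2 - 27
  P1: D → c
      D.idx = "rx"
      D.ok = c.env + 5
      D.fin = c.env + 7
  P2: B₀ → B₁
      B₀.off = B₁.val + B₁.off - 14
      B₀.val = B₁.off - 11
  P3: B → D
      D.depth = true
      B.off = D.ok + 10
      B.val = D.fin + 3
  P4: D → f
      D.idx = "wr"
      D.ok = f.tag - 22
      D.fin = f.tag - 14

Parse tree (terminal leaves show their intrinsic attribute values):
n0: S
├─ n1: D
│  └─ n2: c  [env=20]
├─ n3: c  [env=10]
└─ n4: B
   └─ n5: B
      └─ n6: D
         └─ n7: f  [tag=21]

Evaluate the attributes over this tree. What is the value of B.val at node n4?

-2

1. n1.depth = true  [true]
2. n2.env = 20  [terminal]
3. n1.idx = "rx"  ["rx"]
4. n1.ok = 25  [c.env + 5]
5. n1.fin = 27  [c.env + 7]
6. n3.env = 10  [terminal]
7. n6.depth = true  [true]
8. n7.tag = 21  [terminal]
9. n6.idx = "wr"  ["wr"]
10. n6.ok = -1  [f.tag - 22]
11. n6.fin = 7  [f.tag - 14]
12. n5.off = 9  [D.ok + 10]
13. n5.val = 10  [D.fin + 3]
14. n4.off = 5  [B₁.val + B₁.off - 14]
15. n4.val = -2  [B₁.off - 11]
16. n0.lab = 23  [D.ok * -2 + 73]
17. n0.off = 27  [D.fin * 2 - 27]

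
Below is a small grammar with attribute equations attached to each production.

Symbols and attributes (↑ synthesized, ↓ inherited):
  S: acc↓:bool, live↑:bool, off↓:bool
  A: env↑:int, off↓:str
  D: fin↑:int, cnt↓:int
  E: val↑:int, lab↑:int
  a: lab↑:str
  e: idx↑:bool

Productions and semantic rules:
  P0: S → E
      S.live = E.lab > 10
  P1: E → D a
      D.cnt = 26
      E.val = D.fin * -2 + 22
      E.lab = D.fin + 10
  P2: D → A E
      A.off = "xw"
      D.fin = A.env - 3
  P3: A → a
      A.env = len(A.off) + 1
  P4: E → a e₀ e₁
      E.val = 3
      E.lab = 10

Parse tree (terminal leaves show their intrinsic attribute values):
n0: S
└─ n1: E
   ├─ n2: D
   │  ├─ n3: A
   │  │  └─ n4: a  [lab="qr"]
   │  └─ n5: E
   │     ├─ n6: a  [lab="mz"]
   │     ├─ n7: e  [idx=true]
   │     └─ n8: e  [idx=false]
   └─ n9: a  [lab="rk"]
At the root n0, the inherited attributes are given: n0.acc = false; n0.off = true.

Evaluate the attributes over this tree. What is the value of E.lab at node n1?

1. n0.acc = false  [given at root]
2. n0.off = true  [given at root]
3. n2.cnt = 26  [26]
4. n3.off = "xw"  ["xw"]
5. n4.lab = "qr"  [terminal]
6. n3.env = 3  [len(A.off) + 1]
7. n6.lab = "mz"  [terminal]
8. n7.idx = true  [terminal]
9. n8.idx = false  [terminal]
10. n5.val = 3  [3]
11. n5.lab = 10  [10]
12. n2.fin = 0  [A.env - 3]
13. n9.lab = "rk"  [terminal]
14. n1.val = 22  [D.fin * -2 + 22]
15. n1.lab = 10  [D.fin + 10]
16. n0.live = false  [E.lab > 10]

10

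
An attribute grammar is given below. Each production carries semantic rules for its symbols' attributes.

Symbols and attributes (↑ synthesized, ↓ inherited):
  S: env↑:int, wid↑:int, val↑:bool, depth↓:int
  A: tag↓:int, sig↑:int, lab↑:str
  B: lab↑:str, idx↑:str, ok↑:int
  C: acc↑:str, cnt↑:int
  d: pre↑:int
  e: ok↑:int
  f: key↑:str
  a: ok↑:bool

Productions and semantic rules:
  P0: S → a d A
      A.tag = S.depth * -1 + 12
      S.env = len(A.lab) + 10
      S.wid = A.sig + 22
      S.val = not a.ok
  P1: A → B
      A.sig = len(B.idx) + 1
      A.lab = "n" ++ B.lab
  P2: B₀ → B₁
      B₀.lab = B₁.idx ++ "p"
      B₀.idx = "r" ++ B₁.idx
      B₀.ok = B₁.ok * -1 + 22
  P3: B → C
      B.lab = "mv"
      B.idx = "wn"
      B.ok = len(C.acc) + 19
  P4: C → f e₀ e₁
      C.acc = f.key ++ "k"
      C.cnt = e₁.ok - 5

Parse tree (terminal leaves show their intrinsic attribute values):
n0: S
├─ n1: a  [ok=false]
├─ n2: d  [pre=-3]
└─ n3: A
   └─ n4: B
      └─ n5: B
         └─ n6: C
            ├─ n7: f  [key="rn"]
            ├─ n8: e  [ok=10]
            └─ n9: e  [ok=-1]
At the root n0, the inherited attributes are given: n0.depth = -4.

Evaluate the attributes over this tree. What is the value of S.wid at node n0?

1. n0.depth = -4  [given at root]
2. n1.ok = false  [terminal]
3. n2.pre = -3  [terminal]
4. n3.tag = 16  [S.depth * -1 + 12]
5. n7.key = "rn"  [terminal]
6. n8.ok = 10  [terminal]
7. n9.ok = -1  [terminal]
8. n6.acc = "rnk"  [f.key ++ "k"]
9. n6.cnt = -6  [e₁.ok - 5]
10. n5.lab = "mv"  ["mv"]
11. n5.idx = "wn"  ["wn"]
12. n5.ok = 22  [len(C.acc) + 19]
13. n4.lab = "wnp"  [B₁.idx ++ "p"]
14. n4.idx = "rwn"  ["r" ++ B₁.idx]
15. n4.ok = 0  [B₁.ok * -1 + 22]
16. n3.sig = 4  [len(B.idx) + 1]
17. n3.lab = "nwnp"  ["n" ++ B.lab]
18. n0.env = 14  [len(A.lab) + 10]
19. n0.wid = 26  [A.sig + 22]
20. n0.val = true  [not a.ok]

26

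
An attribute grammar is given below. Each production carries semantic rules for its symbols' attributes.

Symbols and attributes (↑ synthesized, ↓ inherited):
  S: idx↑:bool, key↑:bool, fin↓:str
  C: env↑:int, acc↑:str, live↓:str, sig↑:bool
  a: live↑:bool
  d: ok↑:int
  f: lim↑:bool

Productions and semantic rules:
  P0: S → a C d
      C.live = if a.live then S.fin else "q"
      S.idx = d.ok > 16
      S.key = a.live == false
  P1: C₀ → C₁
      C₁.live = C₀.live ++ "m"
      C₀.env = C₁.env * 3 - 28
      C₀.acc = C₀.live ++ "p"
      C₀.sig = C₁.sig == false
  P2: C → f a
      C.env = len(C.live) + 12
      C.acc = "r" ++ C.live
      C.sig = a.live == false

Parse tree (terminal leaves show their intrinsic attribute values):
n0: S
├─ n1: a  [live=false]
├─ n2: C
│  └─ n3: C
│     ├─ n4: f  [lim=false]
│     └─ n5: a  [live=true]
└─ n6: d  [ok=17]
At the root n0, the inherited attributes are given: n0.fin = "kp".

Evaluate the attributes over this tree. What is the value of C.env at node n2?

1. n0.fin = "kp"  [given at root]
2. n1.live = false  [terminal]
3. n2.live = "q"  [if a.live then S.fin else "q"]
4. n3.live = "qm"  [C₀.live ++ "m"]
5. n4.lim = false  [terminal]
6. n5.live = true  [terminal]
7. n3.env = 14  [len(C.live) + 12]
8. n3.acc = "rqm"  ["r" ++ C.live]
9. n3.sig = false  [a.live == false]
10. n2.env = 14  [C₁.env * 3 - 28]
11. n2.acc = "qp"  [C₀.live ++ "p"]
12. n2.sig = true  [C₁.sig == false]
13. n6.ok = 17  [terminal]
14. n0.idx = true  [d.ok > 16]
15. n0.key = true  [a.live == false]

14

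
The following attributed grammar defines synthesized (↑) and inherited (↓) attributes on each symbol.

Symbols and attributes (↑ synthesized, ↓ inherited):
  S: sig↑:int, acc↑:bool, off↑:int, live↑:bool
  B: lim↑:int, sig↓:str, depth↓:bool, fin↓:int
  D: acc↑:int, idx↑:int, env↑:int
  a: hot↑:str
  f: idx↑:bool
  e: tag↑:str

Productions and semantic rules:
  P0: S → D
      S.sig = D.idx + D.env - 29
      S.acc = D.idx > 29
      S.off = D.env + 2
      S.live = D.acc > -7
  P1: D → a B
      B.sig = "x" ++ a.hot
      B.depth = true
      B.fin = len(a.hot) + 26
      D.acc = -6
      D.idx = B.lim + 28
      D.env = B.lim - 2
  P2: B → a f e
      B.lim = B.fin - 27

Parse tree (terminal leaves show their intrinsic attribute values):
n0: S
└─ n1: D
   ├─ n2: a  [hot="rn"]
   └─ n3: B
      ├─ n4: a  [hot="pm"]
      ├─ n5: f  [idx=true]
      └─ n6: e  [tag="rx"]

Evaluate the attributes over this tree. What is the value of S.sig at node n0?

-1

1. n2.hot = "rn"  [terminal]
2. n3.sig = "xrn"  ["x" ++ a.hot]
3. n3.depth = true  [true]
4. n3.fin = 28  [len(a.hot) + 26]
5. n4.hot = "pm"  [terminal]
6. n5.idx = true  [terminal]
7. n6.tag = "rx"  [terminal]
8. n3.lim = 1  [B.fin - 27]
9. n1.acc = -6  [-6]
10. n1.idx = 29  [B.lim + 28]
11. n1.env = -1  [B.lim - 2]
12. n0.sig = -1  [D.idx + D.env - 29]
13. n0.acc = false  [D.idx > 29]
14. n0.off = 1  [D.env + 2]
15. n0.live = true  [D.acc > -7]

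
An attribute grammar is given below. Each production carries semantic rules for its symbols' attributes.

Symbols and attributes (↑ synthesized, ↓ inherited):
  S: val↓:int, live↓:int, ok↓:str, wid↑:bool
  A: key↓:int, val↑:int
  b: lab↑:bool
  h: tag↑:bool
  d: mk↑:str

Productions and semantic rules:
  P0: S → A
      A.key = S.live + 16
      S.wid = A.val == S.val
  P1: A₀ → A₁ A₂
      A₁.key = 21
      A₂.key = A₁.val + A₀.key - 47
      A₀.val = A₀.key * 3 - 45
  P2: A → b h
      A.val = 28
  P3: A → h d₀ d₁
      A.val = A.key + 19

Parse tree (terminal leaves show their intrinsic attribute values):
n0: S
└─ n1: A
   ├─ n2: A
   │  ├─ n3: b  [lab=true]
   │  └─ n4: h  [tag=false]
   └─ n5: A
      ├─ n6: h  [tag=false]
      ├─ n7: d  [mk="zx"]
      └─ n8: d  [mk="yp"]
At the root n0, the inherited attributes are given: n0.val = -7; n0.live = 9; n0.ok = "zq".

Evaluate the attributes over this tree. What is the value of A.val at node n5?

25

1. n0.val = -7  [given at root]
2. n0.live = 9  [given at root]
3. n0.ok = "zq"  [given at root]
4. n1.key = 25  [S.live + 16]
5. n2.key = 21  [21]
6. n3.lab = true  [terminal]
7. n4.tag = false  [terminal]
8. n2.val = 28  [28]
9. n5.key = 6  [A₁.val + A₀.key - 47]
10. n6.tag = false  [terminal]
11. n7.mk = "zx"  [terminal]
12. n8.mk = "yp"  [terminal]
13. n5.val = 25  [A.key + 19]
14. n1.val = 30  [A₀.key * 3 - 45]
15. n0.wid = false  [A.val == S.val]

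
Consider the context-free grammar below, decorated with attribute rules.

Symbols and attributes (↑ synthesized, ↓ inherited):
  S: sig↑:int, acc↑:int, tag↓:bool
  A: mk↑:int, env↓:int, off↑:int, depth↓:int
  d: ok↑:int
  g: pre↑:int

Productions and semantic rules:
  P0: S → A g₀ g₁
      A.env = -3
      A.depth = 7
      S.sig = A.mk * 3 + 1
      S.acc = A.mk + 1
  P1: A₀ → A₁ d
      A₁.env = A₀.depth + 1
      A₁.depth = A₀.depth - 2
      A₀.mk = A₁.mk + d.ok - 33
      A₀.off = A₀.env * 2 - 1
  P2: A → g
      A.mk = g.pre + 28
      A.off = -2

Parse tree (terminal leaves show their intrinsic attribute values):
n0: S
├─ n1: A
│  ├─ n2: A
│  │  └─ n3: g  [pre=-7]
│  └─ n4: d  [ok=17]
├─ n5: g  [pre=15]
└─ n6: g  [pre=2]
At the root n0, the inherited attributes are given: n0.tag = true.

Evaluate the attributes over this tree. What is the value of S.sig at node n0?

1. n0.tag = true  [given at root]
2. n1.env = -3  [-3]
3. n1.depth = 7  [7]
4. n2.env = 8  [A₀.depth + 1]
5. n2.depth = 5  [A₀.depth - 2]
6. n3.pre = -7  [terminal]
7. n2.mk = 21  [g.pre + 28]
8. n2.off = -2  [-2]
9. n4.ok = 17  [terminal]
10. n1.mk = 5  [A₁.mk + d.ok - 33]
11. n1.off = -7  [A₀.env * 2 - 1]
12. n5.pre = 15  [terminal]
13. n6.pre = 2  [terminal]
14. n0.sig = 16  [A.mk * 3 + 1]
15. n0.acc = 6  [A.mk + 1]

16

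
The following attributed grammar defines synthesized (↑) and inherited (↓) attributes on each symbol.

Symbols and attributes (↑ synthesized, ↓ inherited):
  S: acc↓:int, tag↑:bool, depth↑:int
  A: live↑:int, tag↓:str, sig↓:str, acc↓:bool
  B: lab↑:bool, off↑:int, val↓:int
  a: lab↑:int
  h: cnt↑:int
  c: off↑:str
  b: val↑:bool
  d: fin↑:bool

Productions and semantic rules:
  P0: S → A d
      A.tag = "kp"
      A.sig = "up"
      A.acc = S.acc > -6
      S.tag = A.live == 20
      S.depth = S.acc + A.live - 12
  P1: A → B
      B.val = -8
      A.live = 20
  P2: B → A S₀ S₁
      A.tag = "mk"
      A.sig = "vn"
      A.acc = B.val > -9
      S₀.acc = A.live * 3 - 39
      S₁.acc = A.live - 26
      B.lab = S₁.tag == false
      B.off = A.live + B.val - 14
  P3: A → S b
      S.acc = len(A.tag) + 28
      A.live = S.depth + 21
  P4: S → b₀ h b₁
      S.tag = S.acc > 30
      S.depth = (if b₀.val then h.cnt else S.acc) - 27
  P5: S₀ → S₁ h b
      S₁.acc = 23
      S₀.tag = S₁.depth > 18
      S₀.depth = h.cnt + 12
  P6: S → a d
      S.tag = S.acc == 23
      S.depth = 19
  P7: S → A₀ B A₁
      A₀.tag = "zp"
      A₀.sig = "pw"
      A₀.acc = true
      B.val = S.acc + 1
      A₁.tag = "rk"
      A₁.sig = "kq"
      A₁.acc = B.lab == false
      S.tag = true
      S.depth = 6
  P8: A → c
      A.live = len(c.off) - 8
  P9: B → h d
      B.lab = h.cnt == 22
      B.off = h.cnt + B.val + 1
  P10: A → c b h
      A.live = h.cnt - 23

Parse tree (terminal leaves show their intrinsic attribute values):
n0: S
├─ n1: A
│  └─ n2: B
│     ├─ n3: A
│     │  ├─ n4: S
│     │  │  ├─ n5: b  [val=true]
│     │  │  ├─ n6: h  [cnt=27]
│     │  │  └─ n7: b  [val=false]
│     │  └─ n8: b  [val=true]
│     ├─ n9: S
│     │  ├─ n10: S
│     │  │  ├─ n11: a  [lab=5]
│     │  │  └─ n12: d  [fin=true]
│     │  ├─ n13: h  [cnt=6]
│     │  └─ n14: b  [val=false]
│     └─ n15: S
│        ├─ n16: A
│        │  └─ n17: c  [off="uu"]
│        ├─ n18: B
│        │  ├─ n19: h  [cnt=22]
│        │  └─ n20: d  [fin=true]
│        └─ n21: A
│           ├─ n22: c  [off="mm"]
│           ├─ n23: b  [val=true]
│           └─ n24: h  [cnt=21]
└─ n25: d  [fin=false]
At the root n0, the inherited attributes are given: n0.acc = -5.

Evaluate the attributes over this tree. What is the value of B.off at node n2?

-1

1. n0.acc = -5  [given at root]
2. n1.tag = "kp"  ["kp"]
3. n1.sig = "up"  ["up"]
4. n1.acc = true  [S.acc > -6]
5. n2.val = -8  [-8]
6. n3.tag = "mk"  ["mk"]
7. n3.sig = "vn"  ["vn"]
8. n3.acc = true  [B.val > -9]
9. n4.acc = 30  [len(A.tag) + 28]
10. n5.val = true  [terminal]
11. n6.cnt = 27  [terminal]
12. n7.val = false  [terminal]
13. n4.tag = false  [S.acc > 30]
14. n4.depth = 0  [(if b₀.val then h.cnt else S.acc) - 27]
15. n8.val = true  [terminal]
16. n3.live = 21  [S.depth + 21]
17. n9.acc = 24  [A.live * 3 - 39]
18. n10.acc = 23  [23]
19. n11.lab = 5  [terminal]
20. n12.fin = true  [terminal]
21. n10.tag = true  [S.acc == 23]
22. n10.depth = 19  [19]
23. n13.cnt = 6  [terminal]
24. n14.val = false  [terminal]
25. n9.tag = true  [S₁.depth > 18]
26. n9.depth = 18  [h.cnt + 12]
27. n15.acc = -5  [A.live - 26]
28. n16.tag = "zp"  ["zp"]
29. n16.sig = "pw"  ["pw"]
30. n16.acc = true  [true]
31. n17.off = "uu"  [terminal]
32. n16.live = -6  [len(c.off) - 8]
33. n18.val = -4  [S.acc + 1]
34. n19.cnt = 22  [terminal]
35. n20.fin = true  [terminal]
36. n18.lab = true  [h.cnt == 22]
37. n18.off = 19  [h.cnt + B.val + 1]
38. n21.tag = "rk"  ["rk"]
39. n21.sig = "kq"  ["kq"]
40. n21.acc = false  [B.lab == false]
41. n22.off = "mm"  [terminal]
42. n23.val = true  [terminal]
43. n24.cnt = 21  [terminal]
44. n21.live = -2  [h.cnt - 23]
45. n15.tag = true  [true]
46. n15.depth = 6  [6]
47. n2.lab = false  [S₁.tag == false]
48. n2.off = -1  [A.live + B.val - 14]
49. n1.live = 20  [20]
50. n25.fin = false  [terminal]
51. n0.tag = true  [A.live == 20]
52. n0.depth = 3  [S.acc + A.live - 12]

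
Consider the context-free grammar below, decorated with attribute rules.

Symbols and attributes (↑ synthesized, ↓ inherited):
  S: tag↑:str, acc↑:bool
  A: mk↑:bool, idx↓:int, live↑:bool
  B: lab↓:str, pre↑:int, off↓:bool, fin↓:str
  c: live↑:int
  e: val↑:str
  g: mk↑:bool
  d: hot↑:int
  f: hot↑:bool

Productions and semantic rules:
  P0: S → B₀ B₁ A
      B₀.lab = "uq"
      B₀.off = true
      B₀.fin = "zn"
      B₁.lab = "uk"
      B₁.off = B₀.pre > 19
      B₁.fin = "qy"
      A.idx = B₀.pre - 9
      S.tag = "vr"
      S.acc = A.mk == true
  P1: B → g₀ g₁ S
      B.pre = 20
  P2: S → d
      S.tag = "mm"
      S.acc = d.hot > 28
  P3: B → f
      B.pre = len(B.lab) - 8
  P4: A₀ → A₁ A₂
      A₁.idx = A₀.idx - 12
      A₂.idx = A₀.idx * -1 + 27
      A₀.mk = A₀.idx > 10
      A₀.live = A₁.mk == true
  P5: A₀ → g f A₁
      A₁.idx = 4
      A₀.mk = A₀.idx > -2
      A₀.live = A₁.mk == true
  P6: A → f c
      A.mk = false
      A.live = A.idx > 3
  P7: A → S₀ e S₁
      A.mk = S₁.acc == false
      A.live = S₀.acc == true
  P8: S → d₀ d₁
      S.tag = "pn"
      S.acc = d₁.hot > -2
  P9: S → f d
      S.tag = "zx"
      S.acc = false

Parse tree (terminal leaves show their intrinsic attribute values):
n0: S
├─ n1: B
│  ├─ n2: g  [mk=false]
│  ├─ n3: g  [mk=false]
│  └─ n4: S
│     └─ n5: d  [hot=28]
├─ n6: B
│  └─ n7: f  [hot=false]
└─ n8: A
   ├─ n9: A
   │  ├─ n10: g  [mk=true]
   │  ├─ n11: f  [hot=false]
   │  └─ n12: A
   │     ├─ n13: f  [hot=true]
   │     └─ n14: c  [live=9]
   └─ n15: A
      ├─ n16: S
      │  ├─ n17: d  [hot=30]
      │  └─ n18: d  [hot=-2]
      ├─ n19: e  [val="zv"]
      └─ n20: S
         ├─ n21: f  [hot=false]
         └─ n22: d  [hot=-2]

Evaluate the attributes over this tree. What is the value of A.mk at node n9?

1. n1.lab = "uq"  ["uq"]
2. n1.off = true  [true]
3. n1.fin = "zn"  ["zn"]
4. n2.mk = false  [terminal]
5. n3.mk = false  [terminal]
6. n5.hot = 28  [terminal]
7. n4.tag = "mm"  ["mm"]
8. n4.acc = false  [d.hot > 28]
9. n1.pre = 20  [20]
10. n6.lab = "uk"  ["uk"]
11. n6.off = true  [B₀.pre > 19]
12. n6.fin = "qy"  ["qy"]
13. n7.hot = false  [terminal]
14. n6.pre = -6  [len(B.lab) - 8]
15. n8.idx = 11  [B₀.pre - 9]
16. n9.idx = -1  [A₀.idx - 12]
17. n10.mk = true  [terminal]
18. n11.hot = false  [terminal]
19. n12.idx = 4  [4]
20. n13.hot = true  [terminal]
21. n14.live = 9  [terminal]
22. n12.mk = false  [false]
23. n12.live = true  [A.idx > 3]
24. n9.mk = true  [A₀.idx > -2]
25. n9.live = false  [A₁.mk == true]
26. n15.idx = 16  [A₀.idx * -1 + 27]
27. n17.hot = 30  [terminal]
28. n18.hot = -2  [terminal]
29. n16.tag = "pn"  ["pn"]
30. n16.acc = false  [d₁.hot > -2]
31. n19.val = "zv"  [terminal]
32. n21.hot = false  [terminal]
33. n22.hot = -2  [terminal]
34. n20.tag = "zx"  ["zx"]
35. n20.acc = false  [false]
36. n15.mk = true  [S₁.acc == false]
37. n15.live = false  [S₀.acc == true]
38. n8.mk = true  [A₀.idx > 10]
39. n8.live = true  [A₁.mk == true]
40. n0.tag = "vr"  ["vr"]
41. n0.acc = true  [A.mk == true]

true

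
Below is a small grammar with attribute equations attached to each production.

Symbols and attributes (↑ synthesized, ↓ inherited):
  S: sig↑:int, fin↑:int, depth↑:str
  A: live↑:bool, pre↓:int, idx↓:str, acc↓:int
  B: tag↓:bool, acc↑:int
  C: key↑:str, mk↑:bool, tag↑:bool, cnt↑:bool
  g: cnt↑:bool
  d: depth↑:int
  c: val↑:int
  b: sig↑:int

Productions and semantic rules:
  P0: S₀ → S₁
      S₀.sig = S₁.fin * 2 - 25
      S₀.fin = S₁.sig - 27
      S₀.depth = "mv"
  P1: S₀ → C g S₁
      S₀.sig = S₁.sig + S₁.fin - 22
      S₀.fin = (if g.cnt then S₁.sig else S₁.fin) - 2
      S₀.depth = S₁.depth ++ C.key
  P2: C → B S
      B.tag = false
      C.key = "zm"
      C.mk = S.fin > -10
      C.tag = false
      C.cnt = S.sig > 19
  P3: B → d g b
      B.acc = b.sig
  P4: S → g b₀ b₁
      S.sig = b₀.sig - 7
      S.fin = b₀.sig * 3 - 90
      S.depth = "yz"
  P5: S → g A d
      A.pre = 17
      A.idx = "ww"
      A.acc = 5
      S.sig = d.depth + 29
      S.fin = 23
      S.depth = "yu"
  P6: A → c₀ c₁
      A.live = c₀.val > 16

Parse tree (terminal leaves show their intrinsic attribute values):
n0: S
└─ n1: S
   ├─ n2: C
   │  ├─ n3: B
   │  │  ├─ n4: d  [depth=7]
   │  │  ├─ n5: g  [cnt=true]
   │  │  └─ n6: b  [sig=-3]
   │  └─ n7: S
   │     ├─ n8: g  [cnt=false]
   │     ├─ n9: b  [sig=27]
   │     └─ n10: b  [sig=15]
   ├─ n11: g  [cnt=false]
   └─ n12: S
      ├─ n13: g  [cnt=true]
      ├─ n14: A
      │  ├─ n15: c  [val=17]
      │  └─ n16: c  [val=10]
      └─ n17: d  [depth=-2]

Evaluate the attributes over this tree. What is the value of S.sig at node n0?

1. n3.tag = false  [false]
2. n4.depth = 7  [terminal]
3. n5.cnt = true  [terminal]
4. n6.sig = -3  [terminal]
5. n3.acc = -3  [b.sig]
6. n8.cnt = false  [terminal]
7. n9.sig = 27  [terminal]
8. n10.sig = 15  [terminal]
9. n7.sig = 20  [b₀.sig - 7]
10. n7.fin = -9  [b₀.sig * 3 - 90]
11. n7.depth = "yz"  ["yz"]
12. n2.key = "zm"  ["zm"]
13. n2.mk = true  [S.fin > -10]
14. n2.tag = false  [false]
15. n2.cnt = true  [S.sig > 19]
16. n11.cnt = false  [terminal]
17. n13.cnt = true  [terminal]
18. n14.pre = 17  [17]
19. n14.idx = "ww"  ["ww"]
20. n14.acc = 5  [5]
21. n15.val = 17  [terminal]
22. n16.val = 10  [terminal]
23. n14.live = true  [c₀.val > 16]
24. n17.depth = -2  [terminal]
25. n12.sig = 27  [d.depth + 29]
26. n12.fin = 23  [23]
27. n12.depth = "yu"  ["yu"]
28. n1.sig = 28  [S₁.sig + S₁.fin - 22]
29. n1.fin = 21  [(if g.cnt then S₁.sig else S₁.fin) - 2]
30. n1.depth = "yuzm"  [S₁.depth ++ C.key]
31. n0.sig = 17  [S₁.fin * 2 - 25]
32. n0.fin = 1  [S₁.sig - 27]
33. n0.depth = "mv"  ["mv"]

17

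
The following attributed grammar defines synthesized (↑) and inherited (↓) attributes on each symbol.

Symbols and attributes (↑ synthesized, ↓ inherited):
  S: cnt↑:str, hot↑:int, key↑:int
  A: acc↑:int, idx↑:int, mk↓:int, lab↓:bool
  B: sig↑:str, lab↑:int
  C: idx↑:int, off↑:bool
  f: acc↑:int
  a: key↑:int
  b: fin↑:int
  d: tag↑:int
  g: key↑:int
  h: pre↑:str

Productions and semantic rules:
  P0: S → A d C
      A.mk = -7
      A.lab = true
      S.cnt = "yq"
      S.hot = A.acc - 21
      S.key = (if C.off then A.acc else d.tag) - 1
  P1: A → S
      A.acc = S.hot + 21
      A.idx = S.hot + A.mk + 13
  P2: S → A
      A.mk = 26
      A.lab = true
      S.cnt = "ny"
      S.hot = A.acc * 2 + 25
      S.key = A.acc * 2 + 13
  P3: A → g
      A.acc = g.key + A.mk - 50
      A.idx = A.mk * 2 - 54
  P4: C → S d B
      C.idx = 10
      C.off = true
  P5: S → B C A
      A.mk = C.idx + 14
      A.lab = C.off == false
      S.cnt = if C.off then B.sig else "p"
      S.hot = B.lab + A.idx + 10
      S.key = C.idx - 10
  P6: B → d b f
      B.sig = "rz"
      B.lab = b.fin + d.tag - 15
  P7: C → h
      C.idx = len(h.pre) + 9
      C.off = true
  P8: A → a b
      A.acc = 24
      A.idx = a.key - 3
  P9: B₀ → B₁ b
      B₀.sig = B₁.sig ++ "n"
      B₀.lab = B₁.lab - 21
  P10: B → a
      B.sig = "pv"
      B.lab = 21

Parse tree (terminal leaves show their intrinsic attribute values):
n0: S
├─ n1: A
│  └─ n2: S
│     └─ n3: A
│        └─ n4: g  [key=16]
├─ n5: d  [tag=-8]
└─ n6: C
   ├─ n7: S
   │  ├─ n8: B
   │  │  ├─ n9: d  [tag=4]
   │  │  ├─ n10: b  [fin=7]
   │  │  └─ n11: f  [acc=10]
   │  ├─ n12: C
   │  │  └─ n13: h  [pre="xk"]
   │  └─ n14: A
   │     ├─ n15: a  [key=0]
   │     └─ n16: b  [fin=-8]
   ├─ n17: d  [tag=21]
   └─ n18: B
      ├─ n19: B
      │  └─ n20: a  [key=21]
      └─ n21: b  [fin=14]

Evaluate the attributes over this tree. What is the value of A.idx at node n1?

15

1. n1.mk = -7  [-7]
2. n1.lab = true  [true]
3. n3.mk = 26  [26]
4. n3.lab = true  [true]
5. n4.key = 16  [terminal]
6. n3.acc = -8  [g.key + A.mk - 50]
7. n3.idx = -2  [A.mk * 2 - 54]
8. n2.cnt = "ny"  ["ny"]
9. n2.hot = 9  [A.acc * 2 + 25]
10. n2.key = -3  [A.acc * 2 + 13]
11. n1.acc = 30  [S.hot + 21]
12. n1.idx = 15  [S.hot + A.mk + 13]
13. n5.tag = -8  [terminal]
14. n9.tag = 4  [terminal]
15. n10.fin = 7  [terminal]
16. n11.acc = 10  [terminal]
17. n8.sig = "rz"  ["rz"]
18. n8.lab = -4  [b.fin + d.tag - 15]
19. n13.pre = "xk"  [terminal]
20. n12.idx = 11  [len(h.pre) + 9]
21. n12.off = true  [true]
22. n14.mk = 25  [C.idx + 14]
23. n14.lab = false  [C.off == false]
24. n15.key = 0  [terminal]
25. n16.fin = -8  [terminal]
26. n14.acc = 24  [24]
27. n14.idx = -3  [a.key - 3]
28. n7.cnt = "rz"  [if C.off then B.sig else "p"]
29. n7.hot = 3  [B.lab + A.idx + 10]
30. n7.key = 1  [C.idx - 10]
31. n17.tag = 21  [terminal]
32. n20.key = 21  [terminal]
33. n19.sig = "pv"  ["pv"]
34. n19.lab = 21  [21]
35. n21.fin = 14  [terminal]
36. n18.sig = "pvn"  [B₁.sig ++ "n"]
37. n18.lab = 0  [B₁.lab - 21]
38. n6.idx = 10  [10]
39. n6.off = true  [true]
40. n0.cnt = "yq"  ["yq"]
41. n0.hot = 9  [A.acc - 21]
42. n0.key = 29  [(if C.off then A.acc else d.tag) - 1]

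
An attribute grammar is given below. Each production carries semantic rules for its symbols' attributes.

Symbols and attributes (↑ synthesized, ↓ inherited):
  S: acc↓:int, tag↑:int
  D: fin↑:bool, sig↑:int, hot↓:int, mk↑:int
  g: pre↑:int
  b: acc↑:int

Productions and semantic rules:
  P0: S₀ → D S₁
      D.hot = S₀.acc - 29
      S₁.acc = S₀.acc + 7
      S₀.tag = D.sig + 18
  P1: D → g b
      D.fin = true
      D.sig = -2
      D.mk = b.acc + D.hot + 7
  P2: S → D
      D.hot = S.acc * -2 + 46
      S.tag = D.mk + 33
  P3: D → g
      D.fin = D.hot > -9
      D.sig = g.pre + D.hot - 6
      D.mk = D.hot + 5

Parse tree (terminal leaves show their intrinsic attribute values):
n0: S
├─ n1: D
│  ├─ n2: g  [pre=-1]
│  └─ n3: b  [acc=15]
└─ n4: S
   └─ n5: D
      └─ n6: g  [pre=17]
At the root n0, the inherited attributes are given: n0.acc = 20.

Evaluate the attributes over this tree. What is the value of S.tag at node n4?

1. n0.acc = 20  [given at root]
2. n1.hot = -9  [S₀.acc - 29]
3. n2.pre = -1  [terminal]
4. n3.acc = 15  [terminal]
5. n1.fin = true  [true]
6. n1.sig = -2  [-2]
7. n1.mk = 13  [b.acc + D.hot + 7]
8. n4.acc = 27  [S₀.acc + 7]
9. n5.hot = -8  [S.acc * -2 + 46]
10. n6.pre = 17  [terminal]
11. n5.fin = true  [D.hot > -9]
12. n5.sig = 3  [g.pre + D.hot - 6]
13. n5.mk = -3  [D.hot + 5]
14. n4.tag = 30  [D.mk + 33]
15. n0.tag = 16  [D.sig + 18]

30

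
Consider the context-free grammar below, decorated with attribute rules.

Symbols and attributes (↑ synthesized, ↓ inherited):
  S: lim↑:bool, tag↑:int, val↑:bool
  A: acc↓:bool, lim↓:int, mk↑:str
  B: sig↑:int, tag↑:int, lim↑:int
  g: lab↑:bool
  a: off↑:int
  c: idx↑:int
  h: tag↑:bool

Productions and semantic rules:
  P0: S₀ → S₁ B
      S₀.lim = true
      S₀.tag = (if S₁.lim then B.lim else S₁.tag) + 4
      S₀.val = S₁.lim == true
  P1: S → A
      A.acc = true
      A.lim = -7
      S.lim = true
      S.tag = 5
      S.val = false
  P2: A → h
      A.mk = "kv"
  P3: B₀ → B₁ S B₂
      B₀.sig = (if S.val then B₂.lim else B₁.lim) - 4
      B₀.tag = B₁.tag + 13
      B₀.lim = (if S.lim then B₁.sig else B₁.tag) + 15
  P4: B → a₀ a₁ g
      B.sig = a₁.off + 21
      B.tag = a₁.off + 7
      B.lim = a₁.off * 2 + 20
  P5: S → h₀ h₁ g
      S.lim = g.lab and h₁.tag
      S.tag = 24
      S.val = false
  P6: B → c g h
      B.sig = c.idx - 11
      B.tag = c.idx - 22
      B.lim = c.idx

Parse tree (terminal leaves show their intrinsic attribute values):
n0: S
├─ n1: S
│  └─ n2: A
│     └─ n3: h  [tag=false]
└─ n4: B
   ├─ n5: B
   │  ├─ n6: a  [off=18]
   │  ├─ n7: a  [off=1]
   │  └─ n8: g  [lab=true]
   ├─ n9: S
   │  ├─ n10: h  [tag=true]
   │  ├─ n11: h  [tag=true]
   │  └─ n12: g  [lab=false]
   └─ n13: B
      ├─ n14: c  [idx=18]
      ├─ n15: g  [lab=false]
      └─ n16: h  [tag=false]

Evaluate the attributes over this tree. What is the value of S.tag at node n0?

27

1. n2.acc = true  [true]
2. n2.lim = -7  [-7]
3. n3.tag = false  [terminal]
4. n2.mk = "kv"  ["kv"]
5. n1.lim = true  [true]
6. n1.tag = 5  [5]
7. n1.val = false  [false]
8. n6.off = 18  [terminal]
9. n7.off = 1  [terminal]
10. n8.lab = true  [terminal]
11. n5.sig = 22  [a₁.off + 21]
12. n5.tag = 8  [a₁.off + 7]
13. n5.lim = 22  [a₁.off * 2 + 20]
14. n10.tag = true  [terminal]
15. n11.tag = true  [terminal]
16. n12.lab = false  [terminal]
17. n9.lim = false  [g.lab and h₁.tag]
18. n9.tag = 24  [24]
19. n9.val = false  [false]
20. n14.idx = 18  [terminal]
21. n15.lab = false  [terminal]
22. n16.tag = false  [terminal]
23. n13.sig = 7  [c.idx - 11]
24. n13.tag = -4  [c.idx - 22]
25. n13.lim = 18  [c.idx]
26. n4.sig = 18  [(if S.val then B₂.lim else B₁.lim) - 4]
27. n4.tag = 21  [B₁.tag + 13]
28. n4.lim = 23  [(if S.lim then B₁.sig else B₁.tag) + 15]
29. n0.lim = true  [true]
30. n0.tag = 27  [(if S₁.lim then B.lim else S₁.tag) + 4]
31. n0.val = true  [S₁.lim == true]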